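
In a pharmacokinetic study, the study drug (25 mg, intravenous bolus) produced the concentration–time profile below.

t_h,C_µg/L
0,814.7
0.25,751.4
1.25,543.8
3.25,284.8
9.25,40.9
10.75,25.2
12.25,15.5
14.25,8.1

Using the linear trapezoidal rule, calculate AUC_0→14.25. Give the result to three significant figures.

AUC = 2750 µg/L·h

Trapezoidal AUC_0→14.25:
  [0→0.25]: (814.7+751.4)/2 × 0.25 = 195.7625
  [0.25→1.25]: (751.4+543.8)/2 × 1 = 647.6
  [1.25→3.25]: (543.8+284.8)/2 × 2 = 828.6
  [3.25→9.25]: (284.8+40.9)/2 × 6 = 977.1
  [9.25→10.75]: (40.9+25.2)/2 × 1.5 = 49.575
  [10.75→12.25]: (25.2+15.5)/2 × 1.5 = 30.525
  [12.25→14.25]: (15.5+8.1)/2 × 2 = 23.6
  Sum = 2752.7625 µg/L·h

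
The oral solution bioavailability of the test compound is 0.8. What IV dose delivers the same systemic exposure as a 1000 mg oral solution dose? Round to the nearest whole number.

D_iv = 800 mg

Systemic exposure from an extravascular dose = F × D_ev, so the equivalent IV dose is F × D_ev.
D_iv = F × D_ev = 0.8 × 1000 = 800 mg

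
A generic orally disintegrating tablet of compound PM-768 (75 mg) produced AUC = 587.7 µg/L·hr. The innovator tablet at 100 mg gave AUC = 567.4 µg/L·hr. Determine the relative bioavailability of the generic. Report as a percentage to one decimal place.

F_rel = 138.1%

F_rel = (AUC_test/D_test) / (AUC_ref/D_ref)
      = (587.7/75) / (567.4/100)
      = 7.836 / 5.674 = 1.3810 = 138.10%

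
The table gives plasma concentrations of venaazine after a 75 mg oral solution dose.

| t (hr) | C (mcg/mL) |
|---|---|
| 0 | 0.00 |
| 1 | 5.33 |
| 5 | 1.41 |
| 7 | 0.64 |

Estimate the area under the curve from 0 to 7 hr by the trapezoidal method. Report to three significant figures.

Trapezoidal AUC_0→7:
  [0→1]: (0.00+5.33)/2 × 1 = 2.665
  [1→5]: (5.33+1.41)/2 × 4 = 13.48
  [5→7]: (1.41+0.64)/2 × 2 = 2.05
  Sum = 18.195 mcg/mL·hr

AUC = 18.2 mcg/mL·hr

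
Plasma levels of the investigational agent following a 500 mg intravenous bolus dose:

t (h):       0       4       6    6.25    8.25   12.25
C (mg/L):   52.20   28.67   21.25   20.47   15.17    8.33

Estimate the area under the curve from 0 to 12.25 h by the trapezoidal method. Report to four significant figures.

Trapezoidal AUC_0→12.25:
  [0→4]: (52.20+28.67)/2 × 4 = 161.74
  [4→6]: (28.67+21.25)/2 × 2 = 49.92
  [6→6.25]: (21.25+20.47)/2 × 0.25 = 5.215
  [6.25→8.25]: (20.47+15.17)/2 × 2 = 35.64
  [8.25→12.25]: (15.17+8.33)/2 × 4 = 47.0
  Sum = 299.515 mg/L·h

AUC = 299.5 mg/L·h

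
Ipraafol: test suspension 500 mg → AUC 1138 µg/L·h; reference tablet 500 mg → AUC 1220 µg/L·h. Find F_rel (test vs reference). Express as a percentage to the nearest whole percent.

F_rel = (AUC_test/D_test) / (AUC_ref/D_ref)
      = (1138/500) / (1220/500)
      = 2.276 / 2.44 = 0.9328 = 93.28%

F_rel = 93%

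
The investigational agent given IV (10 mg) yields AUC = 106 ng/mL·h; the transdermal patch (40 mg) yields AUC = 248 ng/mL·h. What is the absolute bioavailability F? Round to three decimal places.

F = 0.585

F = (AUC_ev / D_ev) / (AUC_iv / D_iv)
  = (248/40) / (106/10)
  = 6.2 / 10.6 = 0.5849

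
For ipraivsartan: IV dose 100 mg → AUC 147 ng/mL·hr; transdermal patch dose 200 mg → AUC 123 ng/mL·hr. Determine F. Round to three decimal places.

F = (AUC_ev / D_ev) / (AUC_iv / D_iv)
  = (123/200) / (147/100)
  = 0.615 / 1.47 = 0.4184

F = 0.418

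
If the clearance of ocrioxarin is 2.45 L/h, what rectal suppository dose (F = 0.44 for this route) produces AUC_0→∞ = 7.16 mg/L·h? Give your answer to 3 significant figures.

Dose = 39.9 mg

Dose = CL × AUC_0→∞ / F
     = 2.45 × 7.16 / 0.44 = 39.8682 mg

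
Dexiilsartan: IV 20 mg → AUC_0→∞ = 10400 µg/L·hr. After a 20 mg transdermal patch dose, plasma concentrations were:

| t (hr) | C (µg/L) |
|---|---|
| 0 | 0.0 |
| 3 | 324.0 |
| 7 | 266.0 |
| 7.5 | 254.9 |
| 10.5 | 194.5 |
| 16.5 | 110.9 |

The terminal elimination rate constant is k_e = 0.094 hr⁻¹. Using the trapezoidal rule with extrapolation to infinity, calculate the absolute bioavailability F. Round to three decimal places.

Trapezoidal AUC_0→16.5 (transdermal patch):
  [0→3]: (0.0+324.0)/2 × 3 = 486.0
  [3→7]: (324.0+266.0)/2 × 4 = 1180.0
  [7→7.5]: (266.0+254.9)/2 × 0.5 = 130.225
  [7.5→10.5]: (254.9+194.5)/2 × 3 = 674.1
  [10.5→16.5]: (194.5+110.9)/2 × 6 = 916.2
  Sum = 3386.525 µg/L·hr
Tail: C_last/k_e = 110.9/0.094 = 1179.787
AUC_0→∞ (transdermal patch) = 3386.525 + 1179.787 = 4566.312 µg/L·hr
F = (AUC_ev/D_ev)/(AUC_iv/D_iv) = (4566.312/20)/(10400/20) = 228.3156/520 = 0.4391

F = 0.439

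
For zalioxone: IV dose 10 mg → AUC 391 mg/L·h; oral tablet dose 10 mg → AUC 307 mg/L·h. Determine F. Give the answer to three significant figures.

F = (AUC_ev / D_ev) / (AUC_iv / D_iv)
  = (307/10) / (391/10)
  = 30.7 / 39.1 = 0.7852

F = 0.785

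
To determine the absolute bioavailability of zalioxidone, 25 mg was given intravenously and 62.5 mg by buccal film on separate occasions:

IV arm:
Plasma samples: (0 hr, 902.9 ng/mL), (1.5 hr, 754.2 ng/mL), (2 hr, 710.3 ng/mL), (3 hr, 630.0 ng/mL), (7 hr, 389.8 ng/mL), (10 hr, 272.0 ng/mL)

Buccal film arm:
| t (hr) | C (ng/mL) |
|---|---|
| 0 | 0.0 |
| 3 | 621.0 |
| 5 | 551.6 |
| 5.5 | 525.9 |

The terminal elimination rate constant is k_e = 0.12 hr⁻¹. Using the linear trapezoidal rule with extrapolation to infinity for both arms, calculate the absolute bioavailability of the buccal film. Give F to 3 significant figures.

Trapezoidal AUC_0→10 (IV):
  [0→1.5]: (902.9+754.2)/2 × 1.5 = 1242.825
  [1.5→2]: (754.2+710.3)/2 × 0.5 = 366.125
  [2→3]: (710.3+630.0)/2 × 1 = 670.15
  [3→7]: (630.0+389.8)/2 × 4 = 2039.6
  [7→10]: (389.8+272.0)/2 × 3 = 992.7
  Sum = 5311.4 ng/mL·hr
IV tail: 272.0/0.12 = 2266.667; AUC_iv,0→∞ = 5311.4 + 2266.667 = 7578.067 ng/mL·hr
Trapezoidal AUC_0→5.5 (buccal film):
  [0→3]: (0.0+621.0)/2 × 3 = 931.5
  [3→5]: (621.0+551.6)/2 × 2 = 1172.6
  [5→5.5]: (551.6+525.9)/2 × 0.5 = 269.375
  Sum = 2373.475 ng/mL·hr
buccal film tail: 525.9/0.12 = 4382.500; AUC_ev,0→∞ = 2373.475 + 4382.500 = 6755.975 ng/mL·hr
F = (AUC_ev/D_ev)/(AUC_iv/D_iv) = (6755.975/62.5)/(7578.067/25) = 108.0956/303.12268 = 0.3566

F = 0.357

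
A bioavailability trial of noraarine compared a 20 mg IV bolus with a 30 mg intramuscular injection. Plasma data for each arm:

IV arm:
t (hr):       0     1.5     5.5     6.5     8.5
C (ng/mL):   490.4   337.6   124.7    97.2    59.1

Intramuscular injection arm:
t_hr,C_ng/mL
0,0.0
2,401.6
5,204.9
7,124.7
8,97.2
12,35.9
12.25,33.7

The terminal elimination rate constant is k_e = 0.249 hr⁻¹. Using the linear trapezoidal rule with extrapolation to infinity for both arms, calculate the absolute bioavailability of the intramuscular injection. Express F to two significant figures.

F = 0.70

Trapezoidal AUC_0→8.5 (IV):
  [0→1.5]: (490.4+337.6)/2 × 1.5 = 621.0
  [1.5→5.5]: (337.6+124.7)/2 × 4 = 924.6
  [5.5→6.5]: (124.7+97.2)/2 × 1 = 110.95
  [6.5→8.5]: (97.2+59.1)/2 × 2 = 156.3
  Sum = 1812.85 ng/mL·hr
IV tail: 59.1/0.249 = 237.349; AUC_iv,0→∞ = 1812.85 + 237.349 = 2050.199 ng/mL·hr
Trapezoidal AUC_0→12.25 (intramuscular injection):
  [0→2]: (0.0+401.6)/2 × 2 = 401.6
  [2→5]: (401.6+204.9)/2 × 3 = 909.75
  [5→7]: (204.9+124.7)/2 × 2 = 329.6
  [7→8]: (124.7+97.2)/2 × 1 = 110.95
  [8→12]: (97.2+35.9)/2 × 4 = 266.2
  [12→12.25]: (35.9+33.7)/2 × 0.25 = 8.7
  Sum = 2026.8 ng/mL·hr
intramuscular injection tail: 33.7/0.249 = 135.341; AUC_ev,0→∞ = 2026.8 + 135.341 = 2162.141 ng/mL·hr
F = (AUC_ev/D_ev)/(AUC_iv/D_iv) = (2162.141/30)/(2050.199/20) = 72.0714/102.50995 = 0.7031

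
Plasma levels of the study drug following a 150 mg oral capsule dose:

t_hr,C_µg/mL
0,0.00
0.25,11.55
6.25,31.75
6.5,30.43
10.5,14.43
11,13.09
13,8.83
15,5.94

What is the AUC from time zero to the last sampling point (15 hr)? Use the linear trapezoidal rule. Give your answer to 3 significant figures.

AUC = 272 µg/mL·hr

Trapezoidal AUC_0→15:
  [0→0.25]: (0.00+11.55)/2 × 0.25 = 1.44375
  [0.25→6.25]: (11.55+31.75)/2 × 6 = 129.9
  [6.25→6.5]: (31.75+30.43)/2 × 0.25 = 7.7725
  [6.5→10.5]: (30.43+14.43)/2 × 4 = 89.72
  [10.5→11]: (14.43+13.09)/2 × 0.5 = 6.88
  [11→13]: (13.09+8.83)/2 × 2 = 21.92
  [13→15]: (8.83+5.94)/2 × 2 = 14.77
  Sum = 272.40625 µg/mL·hr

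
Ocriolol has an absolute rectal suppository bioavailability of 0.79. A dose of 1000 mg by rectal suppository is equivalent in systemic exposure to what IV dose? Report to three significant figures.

Systemic exposure from an extravascular dose = F × D_ev, so the equivalent IV dose is F × D_ev.
D_iv = F × D_ev = 0.79 × 1000 = 790 mg

D_iv = 790 mg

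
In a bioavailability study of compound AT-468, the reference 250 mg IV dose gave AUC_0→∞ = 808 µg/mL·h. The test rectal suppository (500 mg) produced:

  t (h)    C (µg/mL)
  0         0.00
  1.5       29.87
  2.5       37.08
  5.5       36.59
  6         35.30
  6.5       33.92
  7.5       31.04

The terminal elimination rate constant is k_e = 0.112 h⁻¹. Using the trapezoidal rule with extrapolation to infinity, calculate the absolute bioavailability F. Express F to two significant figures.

F = 0.32

Trapezoidal AUC_0→7.5 (rectal suppository):
  [0→1.5]: (0.00+29.87)/2 × 1.5 = 22.4025
  [1.5→2.5]: (29.87+37.08)/2 × 1 = 33.475
  [2.5→5.5]: (37.08+36.59)/2 × 3 = 110.505
  [5.5→6]: (36.59+35.30)/2 × 0.5 = 17.9725
  [6→6.5]: (35.30+33.92)/2 × 0.5 = 17.305
  [6.5→7.5]: (33.92+31.04)/2 × 1 = 32.48
  Sum = 234.14 µg/mL·h
Tail: C_last/k_e = 31.04/0.112 = 277.143
AUC_0→∞ (rectal suppository) = 234.14 + 277.143 = 511.283 µg/mL·h
F = (AUC_ev/D_ev)/(AUC_iv/D_iv) = (511.283/500)/(808/250) = 1.022566/3.232 = 0.3164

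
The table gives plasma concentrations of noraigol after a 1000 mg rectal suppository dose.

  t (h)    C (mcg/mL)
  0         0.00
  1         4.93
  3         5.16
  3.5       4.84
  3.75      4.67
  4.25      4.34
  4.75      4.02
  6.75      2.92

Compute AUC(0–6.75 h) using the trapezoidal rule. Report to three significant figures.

AUC = 27.5 mcg/mL·h

Trapezoidal AUC_0→6.75:
  [0→1]: (0.00+4.93)/2 × 1 = 2.465
  [1→3]: (4.93+5.16)/2 × 2 = 10.09
  [3→3.5]: (5.16+4.84)/2 × 0.5 = 2.5
  [3.5→3.75]: (4.84+4.67)/2 × 0.25 = 1.18875
  [3.75→4.25]: (4.67+4.34)/2 × 0.5 = 2.2525
  [4.25→4.75]: (4.34+4.02)/2 × 0.5 = 2.09
  [4.75→6.75]: (4.02+2.92)/2 × 2 = 6.94
  Sum = 27.52625 mcg/mL·h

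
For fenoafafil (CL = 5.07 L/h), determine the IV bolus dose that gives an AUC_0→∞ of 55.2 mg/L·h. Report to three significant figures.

Dose_iv = CL × AUC_0→∞
     = 5.07 × 55.2 = 279.864 mg

Dose = 280 mg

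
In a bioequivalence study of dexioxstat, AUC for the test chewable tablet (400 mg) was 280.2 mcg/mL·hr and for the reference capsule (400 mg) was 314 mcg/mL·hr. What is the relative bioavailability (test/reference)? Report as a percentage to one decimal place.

F_rel = 89.2%

F_rel = (AUC_test/D_test) / (AUC_ref/D_ref)
      = (280.2/400) / (314/400)
      = 0.7005 / 0.785 = 0.8924 = 89.24%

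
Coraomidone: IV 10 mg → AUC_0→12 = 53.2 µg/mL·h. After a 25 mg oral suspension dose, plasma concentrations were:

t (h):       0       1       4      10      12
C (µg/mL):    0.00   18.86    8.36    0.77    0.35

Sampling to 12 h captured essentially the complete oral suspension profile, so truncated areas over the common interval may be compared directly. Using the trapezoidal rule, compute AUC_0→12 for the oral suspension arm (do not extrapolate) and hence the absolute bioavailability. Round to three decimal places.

Trapezoidal AUC_0→12 (oral suspension):
  [0→1]: (0.00+18.86)/2 × 1 = 9.43
  [1→4]: (18.86+8.36)/2 × 3 = 40.83
  [4→10]: (8.36+0.77)/2 × 6 = 27.39
  [10→12]: (0.77+0.35)/2 × 2 = 1.12
  Sum = 78.77 µg/mL·h
F = (AUC_ev/D_ev)/(AUC_iv/D_iv) = (78.77/25)/(53.2/10) = 3.1508/5.32 = 0.5923

F = 0.592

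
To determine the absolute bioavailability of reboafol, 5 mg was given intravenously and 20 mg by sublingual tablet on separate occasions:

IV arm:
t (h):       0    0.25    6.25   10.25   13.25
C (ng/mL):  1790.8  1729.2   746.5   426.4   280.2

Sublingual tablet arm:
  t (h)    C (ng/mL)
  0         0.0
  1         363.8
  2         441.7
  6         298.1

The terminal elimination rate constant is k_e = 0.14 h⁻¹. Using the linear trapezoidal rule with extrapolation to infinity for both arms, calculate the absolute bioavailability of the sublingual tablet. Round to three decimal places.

Trapezoidal AUC_0→13.25 (IV):
  [0→0.25]: (1790.8+1729.2)/2 × 0.25 = 440.0
  [0.25→6.25]: (1729.2+746.5)/2 × 6 = 7427.1
  [6.25→10.25]: (746.5+426.4)/2 × 4 = 2345.8
  [10.25→13.25]: (426.4+280.2)/2 × 3 = 1059.9
  Sum = 11272.8 ng/mL·h
IV tail: 280.2/0.14 = 2001.429; AUC_iv,0→∞ = 11272.8 + 2001.429 = 13274.229 ng/mL·h
Trapezoidal AUC_0→6 (sublingual tablet):
  [0→1]: (0.0+363.8)/2 × 1 = 181.9
  [1→2]: (363.8+441.7)/2 × 1 = 402.75
  [2→6]: (441.7+298.1)/2 × 4 = 1479.6
  Sum = 2064.25 ng/mL·h
sublingual tablet tail: 298.1/0.14 = 2129.286; AUC_ev,0→∞ = 2064.25 + 2129.286 = 4193.536 ng/mL·h
F = (AUC_ev/D_ev)/(AUC_iv/D_iv) = (4193.536/20)/(13274.229/5) = 209.6768/2654.8458 = 0.0790

F = 0.079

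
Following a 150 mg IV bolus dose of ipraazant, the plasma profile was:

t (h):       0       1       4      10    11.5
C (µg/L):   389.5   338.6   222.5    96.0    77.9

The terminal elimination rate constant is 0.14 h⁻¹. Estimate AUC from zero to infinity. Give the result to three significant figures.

AUC = 2850 µg/L·h

Trapezoidal AUC_0→11.5:
  [0→1]: (389.5+338.6)/2 × 1 = 364.05
  [1→4]: (338.6+222.5)/2 × 3 = 841.65
  [4→10]: (222.5+96.0)/2 × 6 = 955.5
  [10→11.5]: (96.0+77.9)/2 × 1.5 = 130.425
  Sum = 2291.625 µg/L·h
Extrapolated tail: C_last / k_e = 77.9 / 0.14 = 556.429
AUC_0→∞ = 2291.625 + 556.429 = 2848.054 µg/L·h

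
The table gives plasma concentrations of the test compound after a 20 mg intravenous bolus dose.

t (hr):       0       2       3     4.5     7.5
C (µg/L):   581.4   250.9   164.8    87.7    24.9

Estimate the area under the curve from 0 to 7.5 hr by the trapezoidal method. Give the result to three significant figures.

Trapezoidal AUC_0→7.5:
  [0→2]: (581.4+250.9)/2 × 2 = 832.3
  [2→3]: (250.9+164.8)/2 × 1 = 207.85
  [3→4.5]: (164.8+87.7)/2 × 1.5 = 189.375
  [4.5→7.5]: (87.7+24.9)/2 × 3 = 168.9
  Sum = 1398.425 µg/L·hr

AUC = 1400 µg/L·hr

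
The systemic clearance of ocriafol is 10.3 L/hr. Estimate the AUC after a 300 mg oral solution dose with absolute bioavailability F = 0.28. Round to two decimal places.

AUC = 8.16 mg/L·hr

AUC_0→∞ = F × Dose / CL
        = 0.28 × 300 / 10.3 = 8.15534 mg/L·hr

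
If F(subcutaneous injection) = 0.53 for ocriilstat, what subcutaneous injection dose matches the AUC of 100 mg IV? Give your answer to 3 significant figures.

For equal systemic exposure: F × D_ev = D_iv
D_ev = D_iv / F = 100 / 0.53 = 188.679 mg

D_subcutaneous = 189 mg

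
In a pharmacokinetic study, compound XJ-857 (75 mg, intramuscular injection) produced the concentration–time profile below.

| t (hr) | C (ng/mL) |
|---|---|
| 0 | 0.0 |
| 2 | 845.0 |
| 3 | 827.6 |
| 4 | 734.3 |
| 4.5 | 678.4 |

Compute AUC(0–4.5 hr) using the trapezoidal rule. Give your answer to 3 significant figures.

AUC = 2820 ng/mL·hr

Trapezoidal AUC_0→4.5:
  [0→2]: (0.0+845.0)/2 × 2 = 845.0
  [2→3]: (845.0+827.6)/2 × 1 = 836.3
  [3→4]: (827.6+734.3)/2 × 1 = 780.95
  [4→4.5]: (734.3+678.4)/2 × 0.5 = 353.175
  Sum = 2815.425 ng/mL·hr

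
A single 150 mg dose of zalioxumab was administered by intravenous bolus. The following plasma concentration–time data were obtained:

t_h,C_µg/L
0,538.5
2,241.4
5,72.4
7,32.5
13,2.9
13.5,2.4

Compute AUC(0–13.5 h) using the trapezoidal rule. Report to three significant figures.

Trapezoidal AUC_0→13.5:
  [0→2]: (538.5+241.4)/2 × 2 = 779.9
  [2→5]: (241.4+72.4)/2 × 3 = 470.7
  [5→7]: (72.4+32.5)/2 × 2 = 104.9
  [7→13]: (32.5+2.9)/2 × 6 = 106.2
  [13→13.5]: (2.9+2.4)/2 × 0.5 = 1.325
  Sum = 1463.025 µg/L·h

AUC = 1460 µg/L·h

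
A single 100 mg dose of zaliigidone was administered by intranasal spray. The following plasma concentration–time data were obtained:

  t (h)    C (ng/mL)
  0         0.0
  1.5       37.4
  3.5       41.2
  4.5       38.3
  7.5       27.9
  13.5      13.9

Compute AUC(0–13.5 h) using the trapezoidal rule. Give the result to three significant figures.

Trapezoidal AUC_0→13.5:
  [0→1.5]: (0.0+37.4)/2 × 1.5 = 28.05
  [1.5→3.5]: (37.4+41.2)/2 × 2 = 78.6
  [3.5→4.5]: (41.2+38.3)/2 × 1 = 39.75
  [4.5→7.5]: (38.3+27.9)/2 × 3 = 99.3
  [7.5→13.5]: (27.9+13.9)/2 × 6 = 125.4
  Sum = 371.1 ng/mL·h

AUC = 371 ng/mL·h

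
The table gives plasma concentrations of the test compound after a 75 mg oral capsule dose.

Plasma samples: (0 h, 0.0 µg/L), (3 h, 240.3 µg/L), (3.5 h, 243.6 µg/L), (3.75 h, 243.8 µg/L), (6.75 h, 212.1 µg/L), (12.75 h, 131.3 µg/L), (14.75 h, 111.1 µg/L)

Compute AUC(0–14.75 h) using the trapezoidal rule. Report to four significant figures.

AUC = 2499 µg/L·h

Trapezoidal AUC_0→14.75:
  [0→3]: (0.0+240.3)/2 × 3 = 360.45
  [3→3.5]: (240.3+243.6)/2 × 0.5 = 120.975
  [3.5→3.75]: (243.6+243.8)/2 × 0.25 = 60.925
  [3.75→6.75]: (243.8+212.1)/2 × 3 = 683.85
  [6.75→12.75]: (212.1+131.3)/2 × 6 = 1030.2
  [12.75→14.75]: (131.3+111.1)/2 × 2 = 242.4
  Sum = 2498.8 µg/L·h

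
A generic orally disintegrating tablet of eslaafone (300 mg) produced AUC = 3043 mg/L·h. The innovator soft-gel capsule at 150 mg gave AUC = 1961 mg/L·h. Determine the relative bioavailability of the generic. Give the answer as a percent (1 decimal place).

F_rel = (AUC_test/D_test) / (AUC_ref/D_ref)
      = (3043/300) / (1961/150)
      = 10.1433 / 13.0733 = 0.7759 = 77.59%

F_rel = 77.6%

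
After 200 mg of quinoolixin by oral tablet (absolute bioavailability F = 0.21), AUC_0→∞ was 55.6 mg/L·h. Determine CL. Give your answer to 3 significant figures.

CL = F × Dose / AUC_0→∞
   = 0.21 × 200 / 55.6 = 0.755396 L/h

CL = 0.755 L/h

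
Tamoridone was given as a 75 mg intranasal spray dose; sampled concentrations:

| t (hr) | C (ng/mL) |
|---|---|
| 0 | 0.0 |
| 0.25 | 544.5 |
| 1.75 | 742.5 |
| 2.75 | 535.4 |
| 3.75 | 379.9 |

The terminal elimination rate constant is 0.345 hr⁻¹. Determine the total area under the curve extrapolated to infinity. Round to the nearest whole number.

AUC = 3231 ng/mL·hr

Trapezoidal AUC_0→3.75:
  [0→0.25]: (0.0+544.5)/2 × 0.25 = 68.0625
  [0.25→1.75]: (544.5+742.5)/2 × 1.5 = 965.25
  [1.75→2.75]: (742.5+535.4)/2 × 1 = 638.95
  [2.75→3.75]: (535.4+379.9)/2 × 1 = 457.65
  Sum = 2129.9125 ng/mL·hr
Extrapolated tail: C_last / k_e = 379.9 / 0.345 = 1101.159
AUC_0→∞ = 2129.9125 + 1101.159 = 3231.0715 ng/mL·hr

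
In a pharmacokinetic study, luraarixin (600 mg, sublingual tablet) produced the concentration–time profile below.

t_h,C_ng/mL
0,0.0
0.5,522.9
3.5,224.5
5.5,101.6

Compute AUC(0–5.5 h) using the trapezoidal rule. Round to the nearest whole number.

Trapezoidal AUC_0→5.5:
  [0→0.5]: (0.0+522.9)/2 × 0.5 = 130.725
  [0.5→3.5]: (522.9+224.5)/2 × 3 = 1121.1
  [3.5→5.5]: (224.5+101.6)/2 × 2 = 326.1
  Sum = 1577.925 ng/mL·h

AUC = 1578 ng/mL·h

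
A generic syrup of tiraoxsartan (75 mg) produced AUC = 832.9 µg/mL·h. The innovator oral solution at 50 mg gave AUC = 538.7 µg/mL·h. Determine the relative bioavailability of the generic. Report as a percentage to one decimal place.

F_rel = 103.1%

F_rel = (AUC_test/D_test) / (AUC_ref/D_ref)
      = (832.9/75) / (538.7/50)
      = 11.1053 / 10.774 = 1.0307 = 103.07%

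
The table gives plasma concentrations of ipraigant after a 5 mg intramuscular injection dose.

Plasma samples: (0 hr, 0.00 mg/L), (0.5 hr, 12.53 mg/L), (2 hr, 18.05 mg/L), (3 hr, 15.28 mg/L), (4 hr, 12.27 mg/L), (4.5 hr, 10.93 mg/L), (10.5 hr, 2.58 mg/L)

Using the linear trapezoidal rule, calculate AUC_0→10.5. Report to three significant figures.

AUC = 103 mg/L·hr

Trapezoidal AUC_0→10.5:
  [0→0.5]: (0.00+12.53)/2 × 0.5 = 3.1325
  [0.5→2]: (12.53+18.05)/2 × 1.5 = 22.935
  [2→3]: (18.05+15.28)/2 × 1 = 16.665
  [3→4]: (15.28+12.27)/2 × 1 = 13.775
  [4→4.5]: (12.27+10.93)/2 × 0.5 = 5.8
  [4.5→10.5]: (10.93+2.58)/2 × 6 = 40.53
  Sum = 102.8375 mg/L·hr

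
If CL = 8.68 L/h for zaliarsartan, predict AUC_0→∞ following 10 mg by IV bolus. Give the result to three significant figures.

AUC_0→∞ = Dose_iv / CL
        = 10 / 8.68 = 1.15207 mg/L·h

AUC = 1.15 mg/L·h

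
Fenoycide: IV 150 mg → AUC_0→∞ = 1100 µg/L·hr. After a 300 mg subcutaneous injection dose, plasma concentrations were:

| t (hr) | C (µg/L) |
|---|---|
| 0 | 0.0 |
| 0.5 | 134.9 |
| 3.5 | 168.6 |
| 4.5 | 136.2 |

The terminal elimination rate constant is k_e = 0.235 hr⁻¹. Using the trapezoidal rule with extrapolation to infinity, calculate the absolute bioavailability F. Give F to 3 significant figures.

Trapezoidal AUC_0→4.5 (subcutaneous injection):
  [0→0.5]: (0.0+134.9)/2 × 0.5 = 33.725
  [0.5→3.5]: (134.9+168.6)/2 × 3 = 455.25
  [3.5→4.5]: (168.6+136.2)/2 × 1 = 152.4
  Sum = 641.375 µg/L·hr
Tail: C_last/k_e = 136.2/0.235 = 579.574
AUC_0→∞ (subcutaneous injection) = 641.375 + 579.574 = 1220.949 µg/L·hr
F = (AUC_ev/D_ev)/(AUC_iv/D_iv) = (1220.949/300)/(1100/150) = 4.06983/7.33333 = 0.5550

F = 0.555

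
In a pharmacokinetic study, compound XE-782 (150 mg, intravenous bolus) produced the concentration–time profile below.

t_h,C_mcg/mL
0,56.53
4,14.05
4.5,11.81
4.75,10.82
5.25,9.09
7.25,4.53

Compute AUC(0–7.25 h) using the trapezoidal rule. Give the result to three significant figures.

AUC = 169 mcg/mL·h

Trapezoidal AUC_0→7.25:
  [0→4]: (56.53+14.05)/2 × 4 = 141.16
  [4→4.5]: (14.05+11.81)/2 × 0.5 = 6.465
  [4.5→4.75]: (11.81+10.82)/2 × 0.25 = 2.82875
  [4.75→5.25]: (10.82+9.09)/2 × 0.5 = 4.9775
  [5.25→7.25]: (9.09+4.53)/2 × 2 = 13.62
  Sum = 169.05125 mcg/mL·h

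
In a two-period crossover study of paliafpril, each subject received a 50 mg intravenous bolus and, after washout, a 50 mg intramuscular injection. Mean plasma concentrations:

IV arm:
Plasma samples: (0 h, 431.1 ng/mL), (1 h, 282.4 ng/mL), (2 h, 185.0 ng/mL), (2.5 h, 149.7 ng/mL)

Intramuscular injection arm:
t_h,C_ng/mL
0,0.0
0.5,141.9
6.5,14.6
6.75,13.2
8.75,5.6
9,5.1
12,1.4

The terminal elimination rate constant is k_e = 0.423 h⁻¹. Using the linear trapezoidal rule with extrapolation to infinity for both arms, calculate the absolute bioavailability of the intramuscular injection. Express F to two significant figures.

Trapezoidal AUC_0→2.5 (IV):
  [0→1]: (431.1+282.4)/2 × 1 = 356.75
  [1→2]: (282.4+185.0)/2 × 1 = 233.7
  [2→2.5]: (185.0+149.7)/2 × 0.5 = 83.675
  Sum = 674.125 ng/mL·h
IV tail: 149.7/0.423 = 353.901; AUC_iv,0→∞ = 674.125 + 353.901 = 1028.026 ng/mL·h
Trapezoidal AUC_0→12 (intramuscular injection):
  [0→0.5]: (0.0+141.9)/2 × 0.5 = 35.475
  [0.5→6.5]: (141.9+14.6)/2 × 6 = 469.5
  [6.5→6.75]: (14.6+13.2)/2 × 0.25 = 3.475
  [6.75→8.75]: (13.2+5.6)/2 × 2 = 18.8
  [8.75→9]: (5.6+5.1)/2 × 0.25 = 1.3375
  [9→12]: (5.1+1.4)/2 × 3 = 9.75
  Sum = 538.3375 ng/mL·h
intramuscular injection tail: 1.4/0.423 = 3.310; AUC_ev,0→∞ = 538.3375 + 3.310 = 541.6475 ng/mL·h
F = (AUC_ev/D_ev)/(AUC_iv/D_iv) = (541.6475/50)/(1028.026/50) = 10.83295/20.56052 = 0.5269

F = 0.53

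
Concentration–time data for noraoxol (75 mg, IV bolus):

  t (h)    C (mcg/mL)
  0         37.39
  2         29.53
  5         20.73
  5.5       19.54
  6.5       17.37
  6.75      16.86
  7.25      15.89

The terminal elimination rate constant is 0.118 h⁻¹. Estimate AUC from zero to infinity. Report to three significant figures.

AUC = 318 mcg/mL·h

Trapezoidal AUC_0→7.25:
  [0→2]: (37.39+29.53)/2 × 2 = 66.92
  [2→5]: (29.53+20.73)/2 × 3 = 75.39
  [5→5.5]: (20.73+19.54)/2 × 0.5 = 10.0675
  [5.5→6.5]: (19.54+17.37)/2 × 1 = 18.455
  [6.5→6.75]: (17.37+16.86)/2 × 0.25 = 4.27875
  [6.75→7.25]: (16.86+15.89)/2 × 0.5 = 8.1875
  Sum = 183.29875 mcg/mL·h
Extrapolated tail: C_last / k_e = 15.89 / 0.118 = 134.661
AUC_0→∞ = 183.29875 + 134.661 = 317.95975 mcg/mL·h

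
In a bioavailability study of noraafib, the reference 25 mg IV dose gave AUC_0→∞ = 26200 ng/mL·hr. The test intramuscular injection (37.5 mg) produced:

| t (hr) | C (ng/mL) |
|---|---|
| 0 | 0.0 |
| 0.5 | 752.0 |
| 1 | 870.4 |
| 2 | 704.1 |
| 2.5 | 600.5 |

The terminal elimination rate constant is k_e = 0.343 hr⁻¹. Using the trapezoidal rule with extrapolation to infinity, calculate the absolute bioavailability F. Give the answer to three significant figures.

F = 0.0880

Trapezoidal AUC_0→2.5 (intramuscular injection):
  [0→0.5]: (0.0+752.0)/2 × 0.5 = 188.0
  [0.5→1]: (752.0+870.4)/2 × 0.5 = 405.6
  [1→2]: (870.4+704.1)/2 × 1 = 787.25
  [2→2.5]: (704.1+600.5)/2 × 0.5 = 326.15
  Sum = 1707.0 ng/mL·hr
Tail: C_last/k_e = 600.5/0.343 = 1750.729
AUC_0→∞ (intramuscular injection) = 1707.0 + 1750.729 = 3457.729 ng/mL·hr
F = (AUC_ev/D_ev)/(AUC_iv/D_iv) = (3457.729/37.5)/(26200/25) = 92.2061/1048 = 0.0880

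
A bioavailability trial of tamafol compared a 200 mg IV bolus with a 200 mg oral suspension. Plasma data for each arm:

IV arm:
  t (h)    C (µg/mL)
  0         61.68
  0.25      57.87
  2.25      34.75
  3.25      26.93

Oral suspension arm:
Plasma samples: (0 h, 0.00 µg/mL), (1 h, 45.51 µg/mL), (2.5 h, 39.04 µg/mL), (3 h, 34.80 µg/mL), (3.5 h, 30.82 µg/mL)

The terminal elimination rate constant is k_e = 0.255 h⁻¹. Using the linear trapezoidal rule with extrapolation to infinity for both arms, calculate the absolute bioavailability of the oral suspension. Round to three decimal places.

F = 0.991

Trapezoidal AUC_0→3.25 (IV):
  [0→0.25]: (61.68+57.87)/2 × 0.25 = 14.94375
  [0.25→2.25]: (57.87+34.75)/2 × 2 = 92.62
  [2.25→3.25]: (34.75+26.93)/2 × 1 = 30.84
  Sum = 138.40375 µg/mL·h
IV tail: 26.93/0.255 = 105.608; AUC_iv,0→∞ = 138.40375 + 105.608 = 244.01175 µg/mL·h
Trapezoidal AUC_0→3.5 (oral suspension):
  [0→1]: (0.00+45.51)/2 × 1 = 22.755
  [1→2.5]: (45.51+39.04)/2 × 1.5 = 63.4125
  [2.5→3]: (39.04+34.80)/2 × 0.5 = 18.46
  [3→3.5]: (34.80+30.82)/2 × 0.5 = 16.405
  Sum = 121.0325 µg/mL·h
oral suspension tail: 30.82/0.255 = 120.863; AUC_ev,0→∞ = 121.0325 + 120.863 = 241.8955 µg/mL·h
F = (AUC_ev/D_ev)/(AUC_iv/D_iv) = (241.8955/200)/(244.01175/200) = 1.2094775/1.22006 = 0.9913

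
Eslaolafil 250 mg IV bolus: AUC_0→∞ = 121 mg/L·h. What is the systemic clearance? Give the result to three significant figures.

CL = Dose_iv / AUC_0→∞
   = 250 / 121 = 2.06612 L/h

CL = 2.07 L/h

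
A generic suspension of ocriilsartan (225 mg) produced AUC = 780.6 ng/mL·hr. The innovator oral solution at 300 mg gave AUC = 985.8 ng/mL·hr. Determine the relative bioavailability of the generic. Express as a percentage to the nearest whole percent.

F_rel = (AUC_test/D_test) / (AUC_ref/D_ref)
      = (780.6/225) / (985.8/300)
      = 3.46933 / 3.286 = 1.0558 = 105.58%

F_rel = 106%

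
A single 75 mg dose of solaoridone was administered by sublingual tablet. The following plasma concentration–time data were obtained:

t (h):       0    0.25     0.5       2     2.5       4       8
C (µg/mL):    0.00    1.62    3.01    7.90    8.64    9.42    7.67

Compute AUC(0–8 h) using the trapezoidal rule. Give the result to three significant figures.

Trapezoidal AUC_0→8:
  [0→0.25]: (0.00+1.62)/2 × 0.25 = 0.2025
  [0.25→0.5]: (1.62+3.01)/2 × 0.25 = 0.57875
  [0.5→2]: (3.01+7.90)/2 × 1.5 = 8.1825
  [2→2.5]: (7.90+8.64)/2 × 0.5 = 4.135
  [2.5→4]: (8.64+9.42)/2 × 1.5 = 13.545
  [4→8]: (9.42+7.67)/2 × 4 = 34.18
  Sum = 60.82375 µg/mL·h

AUC = 60.8 µg/mL·h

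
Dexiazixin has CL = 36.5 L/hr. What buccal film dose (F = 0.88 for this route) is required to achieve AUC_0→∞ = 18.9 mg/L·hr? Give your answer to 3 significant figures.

Dose = CL × AUC_0→∞ / F
     = 36.5 × 18.9 / 0.88 = 783.92 mg

Dose = 784 mg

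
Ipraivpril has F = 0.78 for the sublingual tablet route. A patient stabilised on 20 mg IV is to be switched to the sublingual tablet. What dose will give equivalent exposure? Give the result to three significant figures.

D_sublingual = 25.6 mg

For equal systemic exposure: F × D_ev = D_iv
D_ev = D_iv / F = 20 / 0.78 = 25.641 mg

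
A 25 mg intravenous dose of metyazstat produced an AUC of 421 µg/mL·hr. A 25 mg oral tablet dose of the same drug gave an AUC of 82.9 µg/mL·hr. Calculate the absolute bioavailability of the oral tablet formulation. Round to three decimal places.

F = 0.197

F = (AUC_ev / D_ev) / (AUC_iv / D_iv)
  = (82.9/25) / (421/25)
  = 3.316 / 16.84 = 0.1969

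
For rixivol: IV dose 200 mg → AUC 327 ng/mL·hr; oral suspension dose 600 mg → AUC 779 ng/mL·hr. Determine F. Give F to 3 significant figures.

F = 0.794

F = (AUC_ev / D_ev) / (AUC_iv / D_iv)
  = (779/600) / (327/200)
  = 1.29833 / 1.635 = 0.7941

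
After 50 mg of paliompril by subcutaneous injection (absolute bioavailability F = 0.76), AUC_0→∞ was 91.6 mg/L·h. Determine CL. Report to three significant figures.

CL = F × Dose / AUC_0→∞
   = 0.76 × 50 / 91.6 = 0.414847 L/h

CL = 0.415 L/h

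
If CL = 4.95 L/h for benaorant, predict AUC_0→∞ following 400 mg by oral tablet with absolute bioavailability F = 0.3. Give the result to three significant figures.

AUC = 24.2 mg/L·h

AUC_0→∞ = F × Dose / CL
        = 0.3 × 400 / 4.95 = 24.2424 mg/L·h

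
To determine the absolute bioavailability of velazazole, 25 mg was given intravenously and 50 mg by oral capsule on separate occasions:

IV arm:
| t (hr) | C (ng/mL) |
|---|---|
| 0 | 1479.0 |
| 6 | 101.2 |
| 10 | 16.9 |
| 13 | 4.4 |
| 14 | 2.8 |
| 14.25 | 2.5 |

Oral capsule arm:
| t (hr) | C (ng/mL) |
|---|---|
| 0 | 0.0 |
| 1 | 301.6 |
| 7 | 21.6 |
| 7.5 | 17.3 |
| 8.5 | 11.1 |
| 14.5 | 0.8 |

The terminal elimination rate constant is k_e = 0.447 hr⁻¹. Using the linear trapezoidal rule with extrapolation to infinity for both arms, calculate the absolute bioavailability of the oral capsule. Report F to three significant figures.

Trapezoidal AUC_0→14.25 (IV):
  [0→6]: (1479.0+101.2)/2 × 6 = 4740.6
  [6→10]: (101.2+16.9)/2 × 4 = 236.2
  [10→13]: (16.9+4.4)/2 × 3 = 31.95
  [13→14]: (4.4+2.8)/2 × 1 = 3.6
  [14→14.25]: (2.8+2.5)/2 × 0.25 = 0.6625
  Sum = 5013.0125 ng/mL·hr
IV tail: 2.5/0.447 = 5.593; AUC_iv,0→∞ = 5013.0125 + 5.593 = 5018.6055 ng/mL·hr
Trapezoidal AUC_0→14.5 (oral capsule):
  [0→1]: (0.0+301.6)/2 × 1 = 150.8
  [1→7]: (301.6+21.6)/2 × 6 = 969.6
  [7→7.5]: (21.6+17.3)/2 × 0.5 = 9.725
  [7.5→8.5]: (17.3+11.1)/2 × 1 = 14.2
  [8.5→14.5]: (11.1+0.8)/2 × 6 = 35.7
  Sum = 1180.025 ng/mL·hr
oral capsule tail: 0.8/0.447 = 1.790; AUC_ev,0→∞ = 1180.025 + 1.790 = 1181.815 ng/mL·hr
F = (AUC_ev/D_ev)/(AUC_iv/D_iv) = (1181.815/50)/(5018.6055/25) = 23.6363/200.74422 = 0.1177

F = 0.118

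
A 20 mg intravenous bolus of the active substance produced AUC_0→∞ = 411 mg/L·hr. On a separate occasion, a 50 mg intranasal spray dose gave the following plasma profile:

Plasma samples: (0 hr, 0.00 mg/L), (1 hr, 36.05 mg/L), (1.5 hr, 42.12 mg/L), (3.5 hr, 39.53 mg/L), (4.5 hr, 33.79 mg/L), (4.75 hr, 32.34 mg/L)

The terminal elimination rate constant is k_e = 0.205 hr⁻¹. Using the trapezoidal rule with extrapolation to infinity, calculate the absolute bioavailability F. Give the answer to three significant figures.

Trapezoidal AUC_0→4.75 (intranasal spray):
  [0→1]: (0.00+36.05)/2 × 1 = 18.025
  [1→1.5]: (36.05+42.12)/2 × 0.5 = 19.5425
  [1.5→3.5]: (42.12+39.53)/2 × 2 = 81.65
  [3.5→4.5]: (39.53+33.79)/2 × 1 = 36.66
  [4.5→4.75]: (33.79+32.34)/2 × 0.25 = 8.26625
  Sum = 164.14375 mg/L·hr
Tail: C_last/k_e = 32.34/0.205 = 157.756
AUC_0→∞ (intranasal spray) = 164.14375 + 157.756 = 321.89975 mg/L·hr
F = (AUC_ev/D_ev)/(AUC_iv/D_iv) = (321.89975/50)/(411/20) = 6.437995/20.55 = 0.3133

F = 0.313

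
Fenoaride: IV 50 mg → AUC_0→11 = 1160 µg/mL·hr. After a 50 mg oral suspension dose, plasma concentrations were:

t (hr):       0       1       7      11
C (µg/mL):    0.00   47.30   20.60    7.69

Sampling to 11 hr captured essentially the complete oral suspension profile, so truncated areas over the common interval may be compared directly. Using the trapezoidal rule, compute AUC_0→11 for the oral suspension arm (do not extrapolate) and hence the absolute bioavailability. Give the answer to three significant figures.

Trapezoidal AUC_0→11 (oral suspension):
  [0→1]: (0.00+47.30)/2 × 1 = 23.65
  [1→7]: (47.30+20.60)/2 × 6 = 203.7
  [7→11]: (20.60+7.69)/2 × 4 = 56.58
  Sum = 283.93 µg/mL·hr
F = (AUC_ev/D_ev)/(AUC_iv/D_iv) = (283.93/50)/(1160/50) = 5.6786/23.2 = 0.2448

F = 0.245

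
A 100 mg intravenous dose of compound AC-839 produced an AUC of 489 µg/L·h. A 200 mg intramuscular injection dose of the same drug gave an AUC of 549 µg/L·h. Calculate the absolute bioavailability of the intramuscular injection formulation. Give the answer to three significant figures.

F = 0.561

F = (AUC_ev / D_ev) / (AUC_iv / D_iv)
  = (549/200) / (489/100)
  = 2.745 / 4.89 = 0.5613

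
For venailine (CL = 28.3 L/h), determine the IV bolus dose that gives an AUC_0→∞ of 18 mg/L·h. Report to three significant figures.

Dose = 509 mg

Dose_iv = CL × AUC_0→∞
     = 28.3 × 18 = 509.4 mg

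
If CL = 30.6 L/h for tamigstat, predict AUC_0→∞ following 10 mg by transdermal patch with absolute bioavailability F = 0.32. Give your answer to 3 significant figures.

AUC = 0.105 mg/L·h

AUC_0→∞ = F × Dose / CL
        = 0.32 × 10 / 30.6 = 0.104575 mg/L·h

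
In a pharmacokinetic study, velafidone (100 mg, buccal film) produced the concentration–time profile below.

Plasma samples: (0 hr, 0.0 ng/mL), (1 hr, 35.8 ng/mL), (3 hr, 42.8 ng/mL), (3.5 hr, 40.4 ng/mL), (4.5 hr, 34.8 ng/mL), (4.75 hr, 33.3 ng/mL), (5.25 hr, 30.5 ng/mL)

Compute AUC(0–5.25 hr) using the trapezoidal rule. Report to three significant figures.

AUC = 179 ng/mL·hr

Trapezoidal AUC_0→5.25:
  [0→1]: (0.0+35.8)/2 × 1 = 17.9
  [1→3]: (35.8+42.8)/2 × 2 = 78.6
  [3→3.5]: (42.8+40.4)/2 × 0.5 = 20.8
  [3.5→4.5]: (40.4+34.8)/2 × 1 = 37.6
  [4.5→4.75]: (34.8+33.3)/2 × 0.25 = 8.5125
  [4.75→5.25]: (33.3+30.5)/2 × 0.5 = 15.95
  Sum = 179.3625 ng/mL·hr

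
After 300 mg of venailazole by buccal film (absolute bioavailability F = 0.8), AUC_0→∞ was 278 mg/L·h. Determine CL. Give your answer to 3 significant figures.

CL = F × Dose / AUC_0→∞
   = 0.8 × 300 / 278 = 0.863309 L/h

CL = 0.863 L/h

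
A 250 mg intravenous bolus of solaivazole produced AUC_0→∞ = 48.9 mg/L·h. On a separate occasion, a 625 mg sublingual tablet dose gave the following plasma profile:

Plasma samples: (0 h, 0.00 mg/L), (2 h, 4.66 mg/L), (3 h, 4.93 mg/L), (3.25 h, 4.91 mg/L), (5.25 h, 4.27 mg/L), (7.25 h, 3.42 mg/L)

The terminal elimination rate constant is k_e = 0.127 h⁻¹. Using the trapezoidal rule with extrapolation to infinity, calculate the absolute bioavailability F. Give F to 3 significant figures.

F = 0.446

Trapezoidal AUC_0→7.25 (sublingual tablet):
  [0→2]: (0.00+4.66)/2 × 2 = 4.66
  [2→3]: (4.66+4.93)/2 × 1 = 4.795
  [3→3.25]: (4.93+4.91)/2 × 0.25 = 1.23
  [3.25→5.25]: (4.91+4.27)/2 × 2 = 9.18
  [5.25→7.25]: (4.27+3.42)/2 × 2 = 7.69
  Sum = 27.555 mg/L·h
Tail: C_last/k_e = 3.42/0.127 = 26.929
AUC_0→∞ (sublingual tablet) = 27.555 + 26.929 = 54.484 mg/L·h
F = (AUC_ev/D_ev)/(AUC_iv/D_iv) = (54.484/625)/(48.9/250) = 0.0871744/0.1956 = 0.4457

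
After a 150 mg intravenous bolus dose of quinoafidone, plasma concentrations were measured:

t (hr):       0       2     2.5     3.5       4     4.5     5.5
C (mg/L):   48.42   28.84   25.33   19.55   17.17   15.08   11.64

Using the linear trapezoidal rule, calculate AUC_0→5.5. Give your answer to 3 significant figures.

Trapezoidal AUC_0→5.5:
  [0→2]: (48.42+28.84)/2 × 2 = 77.26
  [2→2.5]: (28.84+25.33)/2 × 0.5 = 13.5425
  [2.5→3.5]: (25.33+19.55)/2 × 1 = 22.44
  [3.5→4]: (19.55+17.17)/2 × 0.5 = 9.18
  [4→4.5]: (17.17+15.08)/2 × 0.5 = 8.0625
  [4.5→5.5]: (15.08+11.64)/2 × 1 = 13.36
  Sum = 143.845 mg/L·hr

AUC = 144 mg/L·hr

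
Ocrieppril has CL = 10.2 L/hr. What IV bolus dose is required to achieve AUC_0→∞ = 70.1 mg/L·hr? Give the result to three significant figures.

Dose_iv = CL × AUC_0→∞
     = 10.2 × 70.1 = 715.02 mg

Dose = 715 mg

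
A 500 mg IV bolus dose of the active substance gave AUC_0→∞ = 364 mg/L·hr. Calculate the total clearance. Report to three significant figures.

CL = Dose_iv / AUC_0→∞
   = 500 / 364 = 1.37363 L/hr

CL = 1.37 L/hr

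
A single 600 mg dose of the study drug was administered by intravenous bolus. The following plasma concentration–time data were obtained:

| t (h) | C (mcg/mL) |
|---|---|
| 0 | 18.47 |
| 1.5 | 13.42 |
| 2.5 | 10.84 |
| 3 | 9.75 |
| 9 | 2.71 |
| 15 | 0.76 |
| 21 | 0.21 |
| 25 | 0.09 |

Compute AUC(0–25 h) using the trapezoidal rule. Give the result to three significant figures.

Trapezoidal AUC_0→25:
  [0→1.5]: (18.47+13.42)/2 × 1.5 = 23.9175
  [1.5→2.5]: (13.42+10.84)/2 × 1 = 12.13
  [2.5→3]: (10.84+9.75)/2 × 0.5 = 5.1475
  [3→9]: (9.75+2.71)/2 × 6 = 37.38
  [9→15]: (2.71+0.76)/2 × 6 = 10.41
  [15→21]: (0.76+0.21)/2 × 6 = 2.91
  [21→25]: (0.21+0.09)/2 × 4 = 0.6
  Sum = 92.495 mcg/mL·h

AUC = 92.5 mcg/mL·h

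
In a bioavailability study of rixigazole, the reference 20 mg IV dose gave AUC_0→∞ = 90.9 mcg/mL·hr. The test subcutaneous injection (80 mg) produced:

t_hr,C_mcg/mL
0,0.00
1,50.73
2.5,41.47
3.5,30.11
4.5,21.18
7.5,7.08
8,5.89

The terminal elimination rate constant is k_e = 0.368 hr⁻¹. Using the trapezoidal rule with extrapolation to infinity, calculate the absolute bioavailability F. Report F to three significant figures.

Trapezoidal AUC_0→8 (subcutaneous injection):
  [0→1]: (0.00+50.73)/2 × 1 = 25.365
  [1→2.5]: (50.73+41.47)/2 × 1.5 = 69.15
  [2.5→3.5]: (41.47+30.11)/2 × 1 = 35.79
  [3.5→4.5]: (30.11+21.18)/2 × 1 = 25.645
  [4.5→7.5]: (21.18+7.08)/2 × 3 = 42.39
  [7.5→8]: (7.08+5.89)/2 × 0.5 = 3.2425
  Sum = 201.5825 mcg/mL·hr
Tail: C_last/k_e = 5.89/0.368 = 16.005
AUC_0→∞ (subcutaneous injection) = 201.5825 + 16.005 = 217.5875 mcg/mL·hr
F = (AUC_ev/D_ev)/(AUC_iv/D_iv) = (217.5875/80)/(90.9/20) = 2.71984/4.545 = 0.5984

F = 0.598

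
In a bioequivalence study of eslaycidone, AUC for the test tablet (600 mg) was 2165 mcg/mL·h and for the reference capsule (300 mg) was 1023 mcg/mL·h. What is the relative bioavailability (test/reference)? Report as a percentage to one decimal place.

F_rel = (AUC_test/D_test) / (AUC_ref/D_ref)
      = (2165/600) / (1023/300)
      = 3.60833 / 3.41 = 1.0582 = 105.82%

F_rel = 105.8%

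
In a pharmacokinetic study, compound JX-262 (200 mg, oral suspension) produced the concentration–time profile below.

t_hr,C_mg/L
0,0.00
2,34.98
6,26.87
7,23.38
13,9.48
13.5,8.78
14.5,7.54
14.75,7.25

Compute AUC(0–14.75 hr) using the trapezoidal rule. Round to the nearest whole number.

Trapezoidal AUC_0→14.75:
  [0→2]: (0.00+34.98)/2 × 2 = 34.98
  [2→6]: (34.98+26.87)/2 × 4 = 123.7
  [6→7]: (26.87+23.38)/2 × 1 = 25.125
  [7→13]: (23.38+9.48)/2 × 6 = 98.58
  [13→13.5]: (9.48+8.78)/2 × 0.5 = 4.565
  [13.5→14.5]: (8.78+7.54)/2 × 1 = 8.16
  [14.5→14.75]: (7.54+7.25)/2 × 0.25 = 1.84875
  Sum = 296.95875 mg/L·hr

AUC = 297 mg/L·hr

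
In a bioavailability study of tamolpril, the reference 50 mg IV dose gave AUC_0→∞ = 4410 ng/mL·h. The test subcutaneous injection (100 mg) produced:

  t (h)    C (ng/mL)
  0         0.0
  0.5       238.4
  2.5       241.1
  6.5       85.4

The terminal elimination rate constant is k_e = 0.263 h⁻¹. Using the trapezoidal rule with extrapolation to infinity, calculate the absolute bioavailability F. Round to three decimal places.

F = 0.172

Trapezoidal AUC_0→6.5 (subcutaneous injection):
  [0→0.5]: (0.0+238.4)/2 × 0.5 = 59.6
  [0.5→2.5]: (238.4+241.1)/2 × 2 = 479.5
  [2.5→6.5]: (241.1+85.4)/2 × 4 = 653.0
  Sum = 1192.1 ng/mL·h
Tail: C_last/k_e = 85.4/0.263 = 324.715
AUC_0→∞ (subcutaneous injection) = 1192.1 + 324.715 = 1516.815 ng/mL·h
F = (AUC_ev/D_ev)/(AUC_iv/D_iv) = (1516.815/100)/(4410/50) = 15.16815/88.2 = 0.1720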